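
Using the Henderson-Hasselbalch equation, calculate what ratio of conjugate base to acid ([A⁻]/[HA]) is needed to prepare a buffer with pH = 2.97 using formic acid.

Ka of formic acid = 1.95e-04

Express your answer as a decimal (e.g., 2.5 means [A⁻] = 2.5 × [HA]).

pKa = -log(1.95e-04) = 3.7100. pH = pKa + log([A⁻]/[HA]), so log([A⁻]/[HA]) = pH − pKa = 2.97 − 3.7100 = -0.7400. [A⁻]/[HA] = 10^(-0.7400) = 0.182

[A⁻]/[HA] = 0.182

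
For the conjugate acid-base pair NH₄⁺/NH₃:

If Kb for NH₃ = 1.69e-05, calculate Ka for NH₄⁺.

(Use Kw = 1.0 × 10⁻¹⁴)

For a conjugate pair Ka × Kb = Kw, so Ka = Kw/Kb = 1.0 × 10⁻¹⁴ / 1.69e-05 = 5.92e-10.

K_a = 5.92e-10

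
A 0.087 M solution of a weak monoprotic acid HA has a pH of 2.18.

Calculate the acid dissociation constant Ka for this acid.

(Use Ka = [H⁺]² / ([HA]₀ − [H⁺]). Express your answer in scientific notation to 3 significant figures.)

[H⁺] = 10^(−pH) = 10^(−2.18) = 6.607e-03 M. For HA ⇌ H⁺ + A⁻, Ka = [H⁺][A⁻]/[HA] = [H⁺]² / ([HA]₀ − [H⁺]) = (6.607e-03)² / (0.087 − 6.607e-03) = 5.43e-04.

K_a = 5.43e-04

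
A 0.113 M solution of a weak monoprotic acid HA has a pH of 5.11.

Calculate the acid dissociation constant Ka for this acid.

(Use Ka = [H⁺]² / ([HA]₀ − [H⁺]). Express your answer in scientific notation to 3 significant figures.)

[H⁺] = 10^(−pH) = 10^(−5.11) = 7.762e-06 M. For HA ⇌ H⁺ + A⁻, Ka = [H⁺][A⁻]/[HA] = [H⁺]² / ([HA]₀ − [H⁺]) = (7.762e-06)² / (0.113 − 7.762e-06) = 5.33e-10.

K_a = 5.33e-10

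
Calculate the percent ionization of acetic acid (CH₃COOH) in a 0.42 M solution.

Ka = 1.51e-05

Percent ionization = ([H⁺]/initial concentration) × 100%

Using Ka equilibrium: x² + Ka×x - Ka×C = 0. Solving: [H⁺] = 2.5108e-03. Percent = (2.5108e-03/0.42) × 100

Percent ionization = 0.598%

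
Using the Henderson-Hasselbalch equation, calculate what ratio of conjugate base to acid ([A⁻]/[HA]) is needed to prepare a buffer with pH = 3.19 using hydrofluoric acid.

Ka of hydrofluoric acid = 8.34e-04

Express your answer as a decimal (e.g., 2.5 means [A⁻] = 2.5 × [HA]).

pKa = -log(8.34e-04) = 3.0788. pH = pKa + log([A⁻]/[HA]), so log([A⁻]/[HA]) = pH − pKa = 3.19 − 3.0788 = 0.1112. [A⁻]/[HA] = 10^(0.1112) = 1.29

[A⁻]/[HA] = 1.29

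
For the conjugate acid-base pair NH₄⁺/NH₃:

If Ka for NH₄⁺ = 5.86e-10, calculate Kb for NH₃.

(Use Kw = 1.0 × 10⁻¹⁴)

For a conjugate pair Ka × Kb = Kw, so Kb = Kw/Ka = 1.0 × 10⁻¹⁴ / 5.86e-10 = 1.71e-05.

K_b = 1.71e-05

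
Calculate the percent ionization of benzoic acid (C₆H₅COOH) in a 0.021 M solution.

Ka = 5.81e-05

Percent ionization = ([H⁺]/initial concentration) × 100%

Using Ka equilibrium: x² + Ka×x - Ka×C = 0. Solving: [H⁺] = 1.0759e-03. Percent = (1.0759e-03/0.021) × 100

Percent ionization = 5.12%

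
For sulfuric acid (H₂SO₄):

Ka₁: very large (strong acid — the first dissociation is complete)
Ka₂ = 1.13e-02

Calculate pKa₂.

pKa₂ = -log(Ka₂) = -log(1.13e-02) = 1.95.

pK_{a2} = 1.95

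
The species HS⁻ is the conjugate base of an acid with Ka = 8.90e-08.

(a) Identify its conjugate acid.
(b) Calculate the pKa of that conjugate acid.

(a) The conjugate acid is formed by adding one H⁺ to HS⁻, giving H₂S. (b) pKa = -log(Ka) = -log(8.90e-08) = 7.05.

Conjugate acid: H₂S; pK_a = 7.05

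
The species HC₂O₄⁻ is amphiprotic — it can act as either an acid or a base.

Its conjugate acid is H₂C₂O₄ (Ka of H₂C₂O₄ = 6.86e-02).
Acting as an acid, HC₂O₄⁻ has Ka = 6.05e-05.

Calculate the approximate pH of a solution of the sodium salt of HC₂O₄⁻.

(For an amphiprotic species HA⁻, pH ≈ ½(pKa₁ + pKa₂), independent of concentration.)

pKa₁ = -log(6.86e-02) = 1.16; pKa₂ = -log(6.05e-05) = 4.22. For an amphiprotic species, pH ≈ ½(pKa₁ + pKa₂) = ½(1.16 + 4.22) = 2.69.

pH = 2.69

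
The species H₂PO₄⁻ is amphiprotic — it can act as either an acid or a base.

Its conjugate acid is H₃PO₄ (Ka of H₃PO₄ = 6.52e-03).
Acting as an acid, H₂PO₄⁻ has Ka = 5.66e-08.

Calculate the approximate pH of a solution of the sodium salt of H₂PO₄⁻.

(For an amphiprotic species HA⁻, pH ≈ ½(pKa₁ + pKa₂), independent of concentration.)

pKa₁ = -log(6.52e-03) = 2.19; pKa₂ = -log(5.66e-08) = 7.25. For an amphiprotic species, pH ≈ ½(pKa₁ + pKa₂) = ½(2.19 + 7.25) = 4.72.

pH = 4.72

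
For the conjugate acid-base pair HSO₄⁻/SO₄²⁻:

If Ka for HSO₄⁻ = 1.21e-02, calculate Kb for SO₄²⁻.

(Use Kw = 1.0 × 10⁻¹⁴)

For a conjugate pair Ka × Kb = Kw, so Kb = Kw/Ka = 1.0 × 10⁻¹⁴ / 1.21e-02 = 8.26e-13.

K_b = 8.26e-13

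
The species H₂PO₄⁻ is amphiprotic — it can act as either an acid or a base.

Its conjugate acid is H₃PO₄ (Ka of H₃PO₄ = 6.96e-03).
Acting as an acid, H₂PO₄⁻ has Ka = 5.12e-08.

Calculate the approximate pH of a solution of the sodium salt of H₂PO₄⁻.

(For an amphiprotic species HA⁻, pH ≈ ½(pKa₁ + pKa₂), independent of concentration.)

pKa₁ = -log(6.96e-03) = 2.16; pKa₂ = -log(5.12e-08) = 7.29. For an amphiprotic species, pH ≈ ½(pKa₁ + pKa₂) = ½(2.16 + 7.29) = 4.72.

pH = 4.72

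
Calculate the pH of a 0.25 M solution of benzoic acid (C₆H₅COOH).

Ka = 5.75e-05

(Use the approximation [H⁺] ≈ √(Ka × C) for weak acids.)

[H⁺] = √(Ka × C) = √(5.75e-05 × 0.25) = 3.7914e-03. pH = -log(3.7914e-03)

pH = 2.42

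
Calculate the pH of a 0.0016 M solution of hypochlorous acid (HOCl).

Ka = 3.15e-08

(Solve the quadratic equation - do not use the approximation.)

x² + Ka×x - Ka×C = 0. Using quadratic formula: [H⁺] = 7.0836e-06

pH = 5.15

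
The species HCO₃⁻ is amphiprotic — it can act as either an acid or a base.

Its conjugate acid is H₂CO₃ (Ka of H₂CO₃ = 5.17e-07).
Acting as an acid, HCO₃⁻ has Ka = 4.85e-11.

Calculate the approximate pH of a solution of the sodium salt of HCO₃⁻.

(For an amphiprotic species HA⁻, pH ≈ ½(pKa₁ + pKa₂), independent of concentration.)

pKa₁ = -log(5.17e-07) = 6.29; pKa₂ = -log(4.85e-11) = 10.31. For an amphiprotic species, pH ≈ ½(pKa₁ + pKa₂) = ½(6.29 + 10.31) = 8.30.

pH = 8.30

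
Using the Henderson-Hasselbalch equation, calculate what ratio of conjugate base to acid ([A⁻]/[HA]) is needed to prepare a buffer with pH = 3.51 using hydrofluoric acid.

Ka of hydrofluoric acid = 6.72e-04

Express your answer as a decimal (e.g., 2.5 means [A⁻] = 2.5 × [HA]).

pKa = -log(6.72e-04) = 3.1726. pH = pKa + log([A⁻]/[HA]), so log([A⁻]/[HA]) = pH − pKa = 3.51 − 3.1726 = 0.3374. [A⁻]/[HA] = 10^(0.3374) = 2.17

[A⁻]/[HA] = 2.17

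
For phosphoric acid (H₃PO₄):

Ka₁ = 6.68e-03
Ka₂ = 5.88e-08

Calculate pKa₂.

pKa₂ = -log(Ka₂) = -log(5.88e-08) = 7.23.

pK_{a2} = 7.23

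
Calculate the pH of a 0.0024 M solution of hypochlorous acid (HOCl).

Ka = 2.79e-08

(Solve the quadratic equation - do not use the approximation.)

x² + Ka×x - Ka×C = 0. Using quadratic formula: [H⁺] = 8.1690e-06

pH = 5.09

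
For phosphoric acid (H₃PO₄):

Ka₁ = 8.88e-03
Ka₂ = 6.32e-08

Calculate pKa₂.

pKa₂ = -log(Ka₂) = -log(6.32e-08) = 7.20.

pK_{a2} = 7.20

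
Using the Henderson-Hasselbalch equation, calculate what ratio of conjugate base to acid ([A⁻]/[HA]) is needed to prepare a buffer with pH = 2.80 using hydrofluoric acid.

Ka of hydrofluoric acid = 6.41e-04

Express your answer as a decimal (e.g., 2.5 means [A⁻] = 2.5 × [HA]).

pKa = -log(6.41e-04) = 3.1931. pH = pKa + log([A⁻]/[HA]), so log([A⁻]/[HA]) = pH − pKa = 2.80 − 3.1931 = -0.3931. [A⁻]/[HA] = 10^(-0.3931) = 0.404

[A⁻]/[HA] = 0.404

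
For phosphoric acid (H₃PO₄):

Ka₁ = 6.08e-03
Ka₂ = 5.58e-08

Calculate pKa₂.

pKa₂ = -log(Ka₂) = -log(5.58e-08) = 7.25.

pK_{a2} = 7.25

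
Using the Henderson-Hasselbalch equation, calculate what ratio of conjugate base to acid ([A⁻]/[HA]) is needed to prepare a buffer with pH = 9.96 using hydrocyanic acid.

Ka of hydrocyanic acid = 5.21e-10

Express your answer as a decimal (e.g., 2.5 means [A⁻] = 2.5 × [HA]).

pKa = -log(5.21e-10) = 9.2832. pH = pKa + log([A⁻]/[HA]), so log([A⁻]/[HA]) = pH − pKa = 9.96 − 9.2832 = 0.6768. [A⁻]/[HA] = 10^(0.6768) = 4.75

[A⁻]/[HA] = 4.75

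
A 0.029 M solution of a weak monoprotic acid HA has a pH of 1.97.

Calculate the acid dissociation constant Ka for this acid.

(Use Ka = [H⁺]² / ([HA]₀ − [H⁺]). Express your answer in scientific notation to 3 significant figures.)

[H⁺] = 10^(−pH) = 10^(−1.97) = 1.072e-02 M. For HA ⇌ H⁺ + A⁻, Ka = [H⁺][A⁻]/[HA] = [H⁺]² / ([HA]₀ − [H⁺]) = (1.072e-02)² / (0.029 − 1.072e-02) = 6.28e-03.

K_a = 6.28e-03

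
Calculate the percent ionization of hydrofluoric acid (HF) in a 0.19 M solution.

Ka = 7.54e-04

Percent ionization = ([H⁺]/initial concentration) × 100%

Using Ka equilibrium: x² + Ka×x - Ka×C = 0. Solving: [H⁺] = 1.1598e-02. Percent = (1.1598e-02/0.19) × 100

Percent ionization = 6.1%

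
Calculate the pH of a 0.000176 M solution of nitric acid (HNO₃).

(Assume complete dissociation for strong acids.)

[H⁺] = 0.000176 M for strong acid. pH = -log[H⁺] = -log(0.000176)

pH = 3.75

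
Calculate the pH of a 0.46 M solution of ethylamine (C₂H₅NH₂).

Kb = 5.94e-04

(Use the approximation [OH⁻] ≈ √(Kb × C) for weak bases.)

[OH⁻] = √(Kb × C) = √(5.94e-04 × 0.46) = 1.6530e-02. pOH = 1.78, pH = 14 - pOH

pH = 12.22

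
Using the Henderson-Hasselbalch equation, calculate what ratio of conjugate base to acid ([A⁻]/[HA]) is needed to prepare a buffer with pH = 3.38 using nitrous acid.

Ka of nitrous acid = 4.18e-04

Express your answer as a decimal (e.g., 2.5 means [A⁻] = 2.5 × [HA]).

pKa = -log(4.18e-04) = 3.3788. pH = pKa + log([A⁻]/[HA]), so log([A⁻]/[HA]) = pH − pKa = 3.38 − 3.3788 = 0.0012. [A⁻]/[HA] = 10^(0.0012) = 1.00

[A⁻]/[HA] = 1.00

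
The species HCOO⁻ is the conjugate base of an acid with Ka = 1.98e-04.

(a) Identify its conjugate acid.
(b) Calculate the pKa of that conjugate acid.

(a) The conjugate acid is formed by adding one H⁺ to HCOO⁻, giving HCOOH. (b) pKa = -log(Ka) = -log(1.98e-04) = 3.70.

Conjugate acid: HCOOH; pK_a = 3.70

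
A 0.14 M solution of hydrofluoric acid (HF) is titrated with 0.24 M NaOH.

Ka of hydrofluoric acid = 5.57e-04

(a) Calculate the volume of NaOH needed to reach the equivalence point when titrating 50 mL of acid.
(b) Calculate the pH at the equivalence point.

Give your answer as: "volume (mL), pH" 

moles acid = 0.14 × 50/1000 = 0.007 mol; V_base = moles/0.24 × 1000 = 29.2 mL. At equivalence only the conjugate base is present: [A⁻] = 0.007/0.079 = 8.8421e-02 M. Kb = Kw/Ka = 1.80e-11; [OH⁻] = √(Kb × [A⁻]) = 1.2599e-06; pOH = 5.90; pH = 14 - pOH = 8.10.

V = 29.2 mL, pH = 8.10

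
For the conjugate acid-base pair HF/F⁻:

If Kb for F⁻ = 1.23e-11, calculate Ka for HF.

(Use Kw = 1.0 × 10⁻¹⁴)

For a conjugate pair Ka × Kb = Kw, so Ka = Kw/Kb = 1.0 × 10⁻¹⁴ / 1.23e-11 = 8.13e-04.

K_a = 8.13e-04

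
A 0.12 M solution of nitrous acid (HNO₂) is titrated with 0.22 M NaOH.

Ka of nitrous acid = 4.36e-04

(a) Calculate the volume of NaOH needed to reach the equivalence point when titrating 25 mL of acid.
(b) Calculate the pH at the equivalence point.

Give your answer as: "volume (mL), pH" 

moles acid = 0.12 × 25/1000 = 0.003 mol; V_base = moles/0.22 × 1000 = 13.6 mL. At equivalence only the conjugate base is present: [A⁻] = 0.003/0.039 = 7.7647e-02 M. Kb = Kw/Ka = 2.29e-11; [OH⁻] = √(Kb × [A⁻]) = 1.3345e-06; pOH = 5.87; pH = 14 - pOH = 8.13.

V = 13.6 mL, pH = 8.13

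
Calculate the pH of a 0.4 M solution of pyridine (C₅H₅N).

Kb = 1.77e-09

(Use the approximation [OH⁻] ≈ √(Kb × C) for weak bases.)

[OH⁻] = √(Kb × C) = √(1.77e-09 × 0.4) = 2.6608e-05. pOH = 4.57, pH = 14 - pOH

pH = 9.43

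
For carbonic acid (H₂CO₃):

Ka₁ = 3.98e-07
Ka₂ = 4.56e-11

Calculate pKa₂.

pKa₂ = -log(Ka₂) = -log(4.56e-11) = 10.34.

pK_{a2} = 10.34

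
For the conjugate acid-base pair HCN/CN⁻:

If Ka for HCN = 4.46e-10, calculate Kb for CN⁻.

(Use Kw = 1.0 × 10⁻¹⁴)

For a conjugate pair Ka × Kb = Kw, so Kb = Kw/Ka = 1.0 × 10⁻¹⁴ / 4.46e-10 = 2.24e-05.

K_b = 2.24e-05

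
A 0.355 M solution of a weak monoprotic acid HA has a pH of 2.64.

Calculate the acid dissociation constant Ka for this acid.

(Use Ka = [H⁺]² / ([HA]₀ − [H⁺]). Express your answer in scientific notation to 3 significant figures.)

[H⁺] = 10^(−pH) = 10^(−2.64) = 2.291e-03 M. For HA ⇌ H⁺ + A⁻, Ka = [H⁺][A⁻]/[HA] = [H⁺]² / ([HA]₀ − [H⁺]) = (2.291e-03)² / (0.355 − 2.291e-03) = 1.49e-05.

K_a = 1.49e-05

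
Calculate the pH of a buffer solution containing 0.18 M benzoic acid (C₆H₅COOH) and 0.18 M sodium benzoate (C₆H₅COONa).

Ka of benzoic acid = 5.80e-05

pKa = -log(5.80e-05) = 4.24. pH = pKa + log([A⁻]/[HA]) = 4.24 + log(0.18/0.18)

pH = 4.24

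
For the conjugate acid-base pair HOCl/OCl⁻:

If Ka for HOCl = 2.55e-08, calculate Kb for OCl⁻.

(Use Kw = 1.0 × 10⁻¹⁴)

For a conjugate pair Ka × Kb = Kw, so Kb = Kw/Ka = 1.0 × 10⁻¹⁴ / 2.55e-08 = 3.92e-07.

K_b = 3.92e-07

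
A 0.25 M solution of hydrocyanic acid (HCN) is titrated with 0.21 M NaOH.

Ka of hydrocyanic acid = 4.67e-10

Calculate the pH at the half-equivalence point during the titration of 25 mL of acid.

At half-equivalence [HA] = [A⁻], so Henderson-Hasselbalch gives pH = pKa = -log(4.67e-10) = 9.33.

pH = pKa = 9.33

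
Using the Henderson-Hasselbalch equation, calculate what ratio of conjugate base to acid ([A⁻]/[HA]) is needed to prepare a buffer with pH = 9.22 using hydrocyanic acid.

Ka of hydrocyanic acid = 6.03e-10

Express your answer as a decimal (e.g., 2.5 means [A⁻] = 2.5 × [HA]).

pKa = -log(6.03e-10) = 9.2197. pH = pKa + log([A⁻]/[HA]), so log([A⁻]/[HA]) = pH − pKa = 9.22 − 9.2197 = 0.0003. [A⁻]/[HA] = 10^(0.0003) = 1.00

[A⁻]/[HA] = 1.00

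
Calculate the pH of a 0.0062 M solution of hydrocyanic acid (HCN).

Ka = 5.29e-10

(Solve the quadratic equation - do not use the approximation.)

x² + Ka×x - Ka×C = 0. Using quadratic formula: [H⁺] = 1.8108e-06

pH = 5.74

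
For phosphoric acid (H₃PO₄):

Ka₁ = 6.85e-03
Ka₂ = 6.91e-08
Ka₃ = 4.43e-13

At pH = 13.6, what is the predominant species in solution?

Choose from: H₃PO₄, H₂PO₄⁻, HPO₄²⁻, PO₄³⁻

pKa₁ = 2.16, pKa₂ = 7.16, pKa₃ = 12.35. For a polyprotic acid the predominant species crosses at each pKa: below pKa_n the protonated form dominates, above it the deprotonated form does. At pH = 13.6, the predominant species is PO₄³⁻.

PO₄³⁻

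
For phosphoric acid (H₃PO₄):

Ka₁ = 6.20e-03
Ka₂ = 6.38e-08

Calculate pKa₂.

pKa₂ = -log(Ka₂) = -log(6.38e-08) = 7.20.

pK_{a2} = 7.20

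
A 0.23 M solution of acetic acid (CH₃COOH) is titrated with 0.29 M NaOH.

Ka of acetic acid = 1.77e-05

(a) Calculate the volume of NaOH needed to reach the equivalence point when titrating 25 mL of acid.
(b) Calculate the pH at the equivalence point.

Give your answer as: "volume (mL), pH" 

moles acid = 0.23 × 25/1000 = 0.00575 mol; V_base = moles/0.29 × 1000 = 19.8 mL. At equivalence only the conjugate base is present: [A⁻] = 0.00575/0.045 = 1.2827e-01 M. Kb = Kw/Ka = 5.65e-10; [OH⁻] = √(Kb × [A⁻]) = 8.5128e-06; pOH = 5.07; pH = 14 - pOH = 8.93.

V = 19.8 mL, pH = 8.93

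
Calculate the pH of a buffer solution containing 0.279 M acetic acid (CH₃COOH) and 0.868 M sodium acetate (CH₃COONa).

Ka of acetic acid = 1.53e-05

pKa = -log(1.53e-05) = 4.82. pH = pKa + log([A⁻]/[HA]) = 4.82 + log(0.868/0.279)

pH = 5.31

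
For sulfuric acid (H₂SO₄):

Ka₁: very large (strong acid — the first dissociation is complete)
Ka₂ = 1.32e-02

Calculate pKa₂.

pKa₂ = -log(Ka₂) = -log(1.32e-02) = 1.88.

pK_{a2} = 1.88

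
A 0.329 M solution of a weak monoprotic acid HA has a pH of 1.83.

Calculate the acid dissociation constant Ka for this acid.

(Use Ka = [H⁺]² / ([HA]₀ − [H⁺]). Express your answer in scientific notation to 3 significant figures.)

[H⁺] = 10^(−pH) = 10^(−1.83) = 1.479e-02 M. For HA ⇌ H⁺ + A⁻, Ka = [H⁺][A⁻]/[HA] = [H⁺]² / ([HA]₀ − [H⁺]) = (1.479e-02)² / (0.329 − 1.479e-02) = 6.96e-04.

K_a = 6.96e-04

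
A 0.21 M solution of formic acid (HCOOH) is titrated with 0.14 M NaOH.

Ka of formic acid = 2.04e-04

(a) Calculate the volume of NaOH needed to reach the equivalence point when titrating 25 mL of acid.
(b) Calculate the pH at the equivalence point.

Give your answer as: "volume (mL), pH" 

moles acid = 0.21 × 25/1000 = 0.00525 mol; V_base = moles/0.14 × 1000 = 37.5 mL. At equivalence only the conjugate base is present: [A⁻] = 0.00525/0.062 = 8.4000e-02 M. Kb = Kw/Ka = 4.90e-11; [OH⁻] = √(Kb × [A⁻]) = 2.0292e-06; pOH = 5.69; pH = 14 - pOH = 8.31.

V = 37.5 mL, pH = 8.31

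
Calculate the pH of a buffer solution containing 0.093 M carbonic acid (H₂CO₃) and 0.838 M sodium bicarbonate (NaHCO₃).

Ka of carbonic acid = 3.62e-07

pKa = -log(3.62e-07) = 6.44. pH = pKa + log([A⁻]/[HA]) = 6.44 + log(0.838/0.093)

pH = 7.40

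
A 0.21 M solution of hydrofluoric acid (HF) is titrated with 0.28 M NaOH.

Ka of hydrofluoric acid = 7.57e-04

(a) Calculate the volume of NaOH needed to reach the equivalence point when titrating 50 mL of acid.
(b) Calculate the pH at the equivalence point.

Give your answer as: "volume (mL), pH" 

moles acid = 0.21 × 50/1000 = 0.0105 mol; V_base = moles/0.28 × 1000 = 37.5 mL. At equivalence only the conjugate base is present: [A⁻] = 0.0105/0.087 = 1.2000e-01 M. Kb = Kw/Ka = 1.32e-11; [OH⁻] = √(Kb × [A⁻]) = 1.2590e-06; pOH = 5.90; pH = 14 - pOH = 8.10.

V = 37.5 mL, pH = 8.10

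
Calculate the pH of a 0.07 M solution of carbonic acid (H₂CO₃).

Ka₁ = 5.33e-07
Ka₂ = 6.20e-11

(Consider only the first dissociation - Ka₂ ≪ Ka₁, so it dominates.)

First dissociation dominates. From Ka₁ = [H⁺][HA⁻]/[H₂A], x² + Ka₁·x − Ka₁·C = 0 with C = 0.07 M and Ka₁ = 5.33e-07. Solving: [H⁺] = (−Ka₁ + √(Ka₁² + 4·Ka₁·C)) / 2 = 1.9289e-04 M. pH = -log(1.9289e-04) = 3.71.

pH = 3.71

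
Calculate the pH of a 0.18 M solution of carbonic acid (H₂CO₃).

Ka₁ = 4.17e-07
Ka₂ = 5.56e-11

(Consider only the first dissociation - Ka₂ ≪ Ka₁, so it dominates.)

First dissociation dominates. From Ka₁ = [H⁺][HA⁻]/[H₂A], x² + Ka₁·x − Ka₁·C = 0 with C = 0.18 M and Ka₁ = 4.17e-07. Solving: [H⁺] = (−Ka₁ + √(Ka₁² + 4·Ka₁·C)) / 2 = 2.7376e-04 M. pH = -log(2.7376e-04) = 3.56.

pH = 3.56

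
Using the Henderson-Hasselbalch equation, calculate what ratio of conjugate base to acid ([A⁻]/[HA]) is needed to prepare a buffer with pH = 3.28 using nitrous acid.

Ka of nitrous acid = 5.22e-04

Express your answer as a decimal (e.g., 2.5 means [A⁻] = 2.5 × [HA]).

pKa = -log(5.22e-04) = 3.2823. pH = pKa + log([A⁻]/[HA]), so log([A⁻]/[HA]) = pH − pKa = 3.28 − 3.2823 = -0.0023. [A⁻]/[HA] = 10^(-0.0023) = 0.995

[A⁻]/[HA] = 0.995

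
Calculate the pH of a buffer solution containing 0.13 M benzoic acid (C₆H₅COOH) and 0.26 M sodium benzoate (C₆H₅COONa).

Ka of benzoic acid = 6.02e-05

pKa = -log(6.02e-05) = 4.22. pH = pKa + log([A⁻]/[HA]) = 4.22 + log(0.26/0.13)

pH = 4.52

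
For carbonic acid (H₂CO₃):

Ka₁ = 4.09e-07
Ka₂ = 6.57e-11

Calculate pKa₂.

pKa₂ = -log(Ka₂) = -log(6.57e-11) = 10.18.

pK_{a2} = 10.18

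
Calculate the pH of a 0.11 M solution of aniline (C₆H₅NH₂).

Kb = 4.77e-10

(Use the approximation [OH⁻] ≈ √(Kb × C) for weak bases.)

[OH⁻] = √(Kb × C) = √(4.77e-10 × 0.11) = 7.2436e-06. pOH = 5.14, pH = 14 - pOH

pH = 8.86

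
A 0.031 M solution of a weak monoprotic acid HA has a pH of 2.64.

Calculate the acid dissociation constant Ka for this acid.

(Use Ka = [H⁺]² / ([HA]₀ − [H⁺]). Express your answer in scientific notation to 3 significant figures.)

[H⁺] = 10^(−pH) = 10^(−2.64) = 2.291e-03 M. For HA ⇌ H⁺ + A⁻, Ka = [H⁺][A⁻]/[HA] = [H⁺]² / ([HA]₀ − [H⁺]) = (2.291e-03)² / (0.031 − 2.291e-03) = 1.83e-04.

K_a = 1.83e-04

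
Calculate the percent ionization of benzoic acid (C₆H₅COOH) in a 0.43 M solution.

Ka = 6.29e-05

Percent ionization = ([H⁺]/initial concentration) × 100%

Using Ka equilibrium: x² + Ka×x - Ka×C = 0. Solving: [H⁺] = 5.1693e-03. Percent = (5.1693e-03/0.43) × 100

Percent ionization = 1.2%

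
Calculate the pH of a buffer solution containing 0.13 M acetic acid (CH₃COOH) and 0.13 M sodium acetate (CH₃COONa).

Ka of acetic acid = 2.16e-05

pKa = -log(2.16e-05) = 4.67. pH = pKa + log([A⁻]/[HA]) = 4.67 + log(0.13/0.13)

pH = 4.67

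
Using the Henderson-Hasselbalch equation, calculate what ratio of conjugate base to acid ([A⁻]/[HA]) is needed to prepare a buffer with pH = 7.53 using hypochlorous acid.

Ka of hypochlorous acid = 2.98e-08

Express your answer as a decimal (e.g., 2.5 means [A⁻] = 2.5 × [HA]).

pKa = -log(2.98e-08) = 7.5258. pH = pKa + log([A⁻]/[HA]), so log([A⁻]/[HA]) = pH − pKa = 7.53 − 7.5258 = 0.0042. [A⁻]/[HA] = 10^(0.0042) = 1.01

[A⁻]/[HA] = 1.01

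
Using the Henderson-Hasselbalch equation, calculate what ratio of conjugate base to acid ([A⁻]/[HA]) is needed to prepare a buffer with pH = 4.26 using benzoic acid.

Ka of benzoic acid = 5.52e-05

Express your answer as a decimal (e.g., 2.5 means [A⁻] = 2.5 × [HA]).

pKa = -log(5.52e-05) = 4.2581. pH = pKa + log([A⁻]/[HA]), so log([A⁻]/[HA]) = pH − pKa = 4.26 − 4.2581 = 0.0019. [A⁻]/[HA] = 10^(0.0019) = 1.00

[A⁻]/[HA] = 1.00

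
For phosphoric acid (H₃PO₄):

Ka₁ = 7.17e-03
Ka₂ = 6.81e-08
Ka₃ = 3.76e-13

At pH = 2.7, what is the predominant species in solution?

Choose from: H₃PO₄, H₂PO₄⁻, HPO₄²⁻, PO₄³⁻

pKa₁ = 2.14, pKa₂ = 7.17, pKa₃ = 12.42. For a polyprotic acid the predominant species crosses at each pKa: below pKa_n the protonated form dominates, above it the deprotonated form does. At pH = 2.7, the predominant species is H₂PO₄⁻.

H₂PO₄⁻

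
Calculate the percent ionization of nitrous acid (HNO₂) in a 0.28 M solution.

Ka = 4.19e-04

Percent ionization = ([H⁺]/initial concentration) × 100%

Using Ka equilibrium: x² + Ka×x - Ka×C = 0. Solving: [H⁺] = 1.0624e-02. Percent = (1.0624e-02/0.28) × 100

Percent ionization = 3.79%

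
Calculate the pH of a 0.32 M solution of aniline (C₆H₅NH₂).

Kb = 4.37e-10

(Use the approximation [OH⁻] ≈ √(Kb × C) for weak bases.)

[OH⁻] = √(Kb × C) = √(4.37e-10 × 0.32) = 1.1825e-05. pOH = 4.93, pH = 14 - pOH

pH = 9.07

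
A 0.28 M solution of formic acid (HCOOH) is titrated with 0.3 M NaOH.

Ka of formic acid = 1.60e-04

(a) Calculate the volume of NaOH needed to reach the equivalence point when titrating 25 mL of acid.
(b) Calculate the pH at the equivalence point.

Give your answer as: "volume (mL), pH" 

moles acid = 0.28 × 25/1000 = 0.007 mol; V_base = moles/0.3 × 1000 = 23.3 mL. At equivalence only the conjugate base is present: [A⁻] = 0.007/0.048 = 1.4483e-01 M. Kb = Kw/Ka = 6.25e-11; [OH⁻] = √(Kb × [A⁻]) = 3.0086e-06; pOH = 5.52; pH = 14 - pOH = 8.48.

V = 23.3 mL, pH = 8.48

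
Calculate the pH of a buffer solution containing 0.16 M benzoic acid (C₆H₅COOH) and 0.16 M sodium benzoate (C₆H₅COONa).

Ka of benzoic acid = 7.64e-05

pKa = -log(7.64e-05) = 4.12. pH = pKa + log([A⁻]/[HA]) = 4.12 + log(0.16/0.16)

pH = 4.12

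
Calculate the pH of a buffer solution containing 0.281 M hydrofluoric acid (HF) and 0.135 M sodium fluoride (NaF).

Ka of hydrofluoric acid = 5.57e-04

pKa = -log(5.57e-04) = 3.25. pH = pKa + log([A⁻]/[HA]) = 3.25 + log(0.135/0.281)

pH = 2.94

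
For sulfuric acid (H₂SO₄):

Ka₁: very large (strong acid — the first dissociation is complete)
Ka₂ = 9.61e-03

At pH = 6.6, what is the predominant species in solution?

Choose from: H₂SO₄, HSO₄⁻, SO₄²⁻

The first dissociation is complete, so H₂SO₄ itself is never the predominant species in water; pKa₂ = -log(9.61e-03) = 2.02. For a polyprotic acid the predominant species crosses at each pKa: below pKa_n the protonated form dominates, above it the deprotonated form does. At pH = 6.6, the predominant species is SO₄²⁻.

SO₄²⁻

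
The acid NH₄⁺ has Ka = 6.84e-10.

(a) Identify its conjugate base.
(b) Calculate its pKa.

(a) The conjugate base is formed by removing one H⁺ from NH₄⁺, giving NH₃. (b) pKa = -log(Ka) = -log(6.84e-10) = 9.16.

Conjugate base: NH₃; pK_a = 9.16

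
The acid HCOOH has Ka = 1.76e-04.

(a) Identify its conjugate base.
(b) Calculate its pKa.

(a) The conjugate base is formed by removing one H⁺ from HCOOH, giving HCOO⁻. (b) pKa = -log(Ka) = -log(1.76e-04) = 3.75.

Conjugate base: HCOO⁻; pK_a = 3.75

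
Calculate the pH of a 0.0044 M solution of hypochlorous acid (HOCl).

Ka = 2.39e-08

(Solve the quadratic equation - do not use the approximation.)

x² + Ka×x - Ka×C = 0. Using quadratic formula: [H⁺] = 1.0243e-05

pH = 4.99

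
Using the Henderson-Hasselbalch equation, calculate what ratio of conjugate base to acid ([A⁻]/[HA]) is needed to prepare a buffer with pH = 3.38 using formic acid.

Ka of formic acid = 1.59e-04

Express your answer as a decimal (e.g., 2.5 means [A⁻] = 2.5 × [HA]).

pKa = -log(1.59e-04) = 3.7986. pH = pKa + log([A⁻]/[HA]), so log([A⁻]/[HA]) = pH − pKa = 3.38 − 3.7986 = -0.4186. [A⁻]/[HA] = 10^(-0.4186) = 0.381

[A⁻]/[HA] = 0.381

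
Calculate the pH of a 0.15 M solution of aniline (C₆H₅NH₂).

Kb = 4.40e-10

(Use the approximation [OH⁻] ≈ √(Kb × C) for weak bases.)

[OH⁻] = √(Kb × C) = √(4.40e-10 × 0.15) = 8.1240e-06. pOH = 5.09, pH = 14 - pOH

pH = 8.91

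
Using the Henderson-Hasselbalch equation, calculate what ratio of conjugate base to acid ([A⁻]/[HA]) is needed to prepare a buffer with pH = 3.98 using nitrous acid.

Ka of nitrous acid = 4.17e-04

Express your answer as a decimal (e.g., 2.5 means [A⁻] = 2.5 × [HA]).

pKa = -log(4.17e-04) = 3.3799. pH = pKa + log([A⁻]/[HA]), so log([A⁻]/[HA]) = pH − pKa = 3.98 − 3.3799 = 0.6001. [A⁻]/[HA] = 10^(0.6001) = 3.98

[A⁻]/[HA] = 3.98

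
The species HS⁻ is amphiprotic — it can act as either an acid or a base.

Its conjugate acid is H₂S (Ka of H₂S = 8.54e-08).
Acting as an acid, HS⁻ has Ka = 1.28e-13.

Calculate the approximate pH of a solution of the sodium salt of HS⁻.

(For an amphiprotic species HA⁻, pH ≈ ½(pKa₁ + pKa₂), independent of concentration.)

pKa₁ = -log(8.54e-08) = 7.07; pKa₂ = -log(1.28e-13) = 12.89. For an amphiprotic species, pH ≈ ½(pKa₁ + pKa₂) = ½(7.07 + 12.89) = 9.98.

pH = 9.98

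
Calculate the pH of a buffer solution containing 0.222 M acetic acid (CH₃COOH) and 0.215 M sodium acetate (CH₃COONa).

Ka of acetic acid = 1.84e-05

pKa = -log(1.84e-05) = 4.74. pH = pKa + log([A⁻]/[HA]) = 4.74 + log(0.215/0.222)

pH = 4.72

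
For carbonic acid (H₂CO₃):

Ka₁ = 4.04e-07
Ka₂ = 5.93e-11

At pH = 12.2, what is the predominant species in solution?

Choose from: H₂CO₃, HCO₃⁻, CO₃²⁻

pKa₁ = 6.39, pKa₂ = 10.23. For a polyprotic acid the predominant species crosses at each pKa: below pKa_n the protonated form dominates, above it the deprotonated form does. At pH = 12.2, the predominant species is CO₃²⁻.

CO₃²⁻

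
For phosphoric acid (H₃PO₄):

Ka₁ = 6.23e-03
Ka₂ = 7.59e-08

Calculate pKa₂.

pKa₂ = -log(Ka₂) = -log(7.59e-08) = 7.12.

pK_{a2} = 7.12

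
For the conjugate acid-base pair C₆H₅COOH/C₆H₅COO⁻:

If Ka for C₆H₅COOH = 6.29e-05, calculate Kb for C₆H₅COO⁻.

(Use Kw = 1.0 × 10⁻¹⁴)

For a conjugate pair Ka × Kb = Kw, so Kb = Kw/Ka = 1.0 × 10⁻¹⁴ / 6.29e-05 = 1.59e-10.

K_b = 1.59e-10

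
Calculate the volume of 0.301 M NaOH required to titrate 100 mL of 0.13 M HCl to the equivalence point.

At equivalence: moles acid = moles base. moles HCl = 0.13 × 100/1000 = 0.013 mol. V_base = moles / 0.301 × 1000 = 43.2 mL.

V_{base} = 43.2 mL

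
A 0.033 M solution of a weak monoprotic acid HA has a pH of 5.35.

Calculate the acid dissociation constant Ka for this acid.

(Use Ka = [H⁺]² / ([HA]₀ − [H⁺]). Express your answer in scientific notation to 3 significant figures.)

[H⁺] = 10^(−pH) = 10^(−5.35) = 4.467e-06 M. For HA ⇌ H⁺ + A⁻, Ka = [H⁺][A⁻]/[HA] = [H⁺]² / ([HA]₀ − [H⁺]) = (4.467e-06)² / (0.033 − 4.467e-06) = 6.05e-10.

K_a = 6.05e-10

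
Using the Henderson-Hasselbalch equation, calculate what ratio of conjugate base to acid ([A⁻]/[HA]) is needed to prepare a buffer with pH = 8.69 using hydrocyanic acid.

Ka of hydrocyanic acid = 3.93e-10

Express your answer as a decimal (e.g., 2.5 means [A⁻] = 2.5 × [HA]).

pKa = -log(3.93e-10) = 9.4056. pH = pKa + log([A⁻]/[HA]), so log([A⁻]/[HA]) = pH − pKa = 8.69 − 9.4056 = -0.7156. [A⁻]/[HA] = 10^(-0.7156) = 0.192

[A⁻]/[HA] = 0.192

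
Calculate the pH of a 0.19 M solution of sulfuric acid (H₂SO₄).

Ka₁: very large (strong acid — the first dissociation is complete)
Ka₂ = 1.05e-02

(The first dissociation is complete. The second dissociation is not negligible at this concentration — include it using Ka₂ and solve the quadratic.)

First dissociation is complete: [H⁺]₀ = [HSO₄⁻]₀ = C = 0.19 M. Second dissociation HSO₄⁻ ⇌ H⁺ + SO₄²⁻: let x = [SO₄²⁻]. Ka₂ = (C + x)·x / (C − x) = 1.05e-02 → x² + (C + Ka₂)·x − Ka₂·C = 0 → x² + 0.20050·x − 1.995e-03 = 0. x = (−0.20050 + √(0.20050² + 4 × 1.995e-03)) / 2 = 9.5000e-03 M. [H⁺] = C + x = 0.19 + 9.5000e-03 = 1.9950e-01 M. pH = -log(1.9950e-01) = 0.70.

pH = 0.70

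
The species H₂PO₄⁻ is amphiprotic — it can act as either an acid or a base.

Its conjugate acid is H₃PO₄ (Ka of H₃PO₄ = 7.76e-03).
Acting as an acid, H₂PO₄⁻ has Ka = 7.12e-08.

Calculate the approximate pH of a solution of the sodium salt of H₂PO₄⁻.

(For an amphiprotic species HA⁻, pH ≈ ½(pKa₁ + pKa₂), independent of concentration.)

pKa₁ = -log(7.76e-03) = 2.11; pKa₂ = -log(7.12e-08) = 7.15. For an amphiprotic species, pH ≈ ½(pKa₁ + pKa₂) = ½(2.11 + 7.15) = 4.63.

pH = 4.63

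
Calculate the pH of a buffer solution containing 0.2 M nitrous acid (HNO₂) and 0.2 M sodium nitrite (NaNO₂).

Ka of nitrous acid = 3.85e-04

pKa = -log(3.85e-04) = 3.41. pH = pKa + log([A⁻]/[HA]) = 3.41 + log(0.2/0.2)

pH = 3.41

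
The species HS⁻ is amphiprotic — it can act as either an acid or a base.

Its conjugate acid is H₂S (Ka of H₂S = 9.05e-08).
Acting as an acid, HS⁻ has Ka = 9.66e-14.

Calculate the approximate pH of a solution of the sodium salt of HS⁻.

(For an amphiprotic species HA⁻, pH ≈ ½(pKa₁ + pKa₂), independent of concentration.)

pKa₁ = -log(9.05e-08) = 7.04; pKa₂ = -log(9.66e-14) = 13.02. For an amphiprotic species, pH ≈ ½(pKa₁ + pKa₂) = ½(7.04 + 13.02) = 10.03.

pH = 10.03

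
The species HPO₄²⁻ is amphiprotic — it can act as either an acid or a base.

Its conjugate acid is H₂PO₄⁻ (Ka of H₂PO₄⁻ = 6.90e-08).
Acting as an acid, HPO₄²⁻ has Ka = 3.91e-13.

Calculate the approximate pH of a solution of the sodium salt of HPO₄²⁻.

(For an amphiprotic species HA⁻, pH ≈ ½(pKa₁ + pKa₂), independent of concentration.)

pKa₁ = -log(6.90e-08) = 7.16; pKa₂ = -log(3.91e-13) = 12.41. For an amphiprotic species, pH ≈ ½(pKa₁ + pKa₂) = ½(7.16 + 12.41) = 9.78.

pH = 9.78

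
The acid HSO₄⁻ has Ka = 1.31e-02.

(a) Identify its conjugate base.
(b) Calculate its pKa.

(a) The conjugate base is formed by removing one H⁺ from HSO₄⁻, giving SO₄²⁻. (b) pKa = -log(Ka) = -log(1.31e-02) = 1.88.

Conjugate base: SO₄²⁻; pK_a = 1.88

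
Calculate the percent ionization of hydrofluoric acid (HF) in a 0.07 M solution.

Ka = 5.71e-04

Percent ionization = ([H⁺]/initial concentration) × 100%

Using Ka equilibrium: x² + Ka×x - Ka×C = 0. Solving: [H⁺] = 6.0431e-03. Percent = (6.0431e-03/0.07) × 100

Percent ionization = 8.63%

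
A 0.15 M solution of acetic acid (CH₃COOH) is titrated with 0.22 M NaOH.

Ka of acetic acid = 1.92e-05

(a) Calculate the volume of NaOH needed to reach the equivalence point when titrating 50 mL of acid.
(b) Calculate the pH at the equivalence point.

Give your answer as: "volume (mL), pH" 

moles acid = 0.15 × 50/1000 = 0.0075 mol; V_base = moles/0.22 × 1000 = 34.1 mL. At equivalence only the conjugate base is present: [A⁻] = 0.0075/0.084 = 8.9189e-02 M. Kb = Kw/Ka = 5.21e-10; [OH⁻] = √(Kb × [A⁻]) = 6.8156e-06; pOH = 5.17; pH = 14 - pOH = 8.83.

V = 34.1 mL, pH = 8.83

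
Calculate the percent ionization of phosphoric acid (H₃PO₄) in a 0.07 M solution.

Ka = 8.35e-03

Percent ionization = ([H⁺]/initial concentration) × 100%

Using Ka equilibrium: x² + Ka×x - Ka×C = 0. Solving: [H⁺] = 2.0359e-02. Percent = (2.0359e-02/0.07) × 100

Percent ionization = 29.1%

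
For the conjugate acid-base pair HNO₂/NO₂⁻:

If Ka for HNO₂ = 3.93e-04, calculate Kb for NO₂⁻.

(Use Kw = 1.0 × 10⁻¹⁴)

For a conjugate pair Ka × Kb = Kw, so Kb = Kw/Ka = 1.0 × 10⁻¹⁴ / 3.93e-04 = 2.54e-11.

K_b = 2.54e-11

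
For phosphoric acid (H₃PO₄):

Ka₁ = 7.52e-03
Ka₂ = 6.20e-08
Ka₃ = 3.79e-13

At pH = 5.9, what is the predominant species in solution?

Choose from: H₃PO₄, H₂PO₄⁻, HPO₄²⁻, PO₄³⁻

pKa₁ = 2.12, pKa₂ = 7.21, pKa₃ = 12.42. For a polyprotic acid the predominant species crosses at each pKa: below pKa_n the protonated form dominates, above it the deprotonated form does. At pH = 5.9, the predominant species is H₂PO₄⁻.

H₂PO₄⁻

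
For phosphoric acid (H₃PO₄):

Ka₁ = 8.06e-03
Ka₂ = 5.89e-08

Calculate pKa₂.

pKa₂ = -log(Ka₂) = -log(5.89e-08) = 7.23.

pK_{a2} = 7.23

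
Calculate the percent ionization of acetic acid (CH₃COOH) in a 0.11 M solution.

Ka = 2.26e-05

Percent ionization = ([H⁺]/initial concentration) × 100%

Using Ka equilibrium: x² + Ka×x - Ka×C = 0. Solving: [H⁺] = 1.5654e-03. Percent = (1.5654e-03/0.11) × 100

Percent ionization = 1.42%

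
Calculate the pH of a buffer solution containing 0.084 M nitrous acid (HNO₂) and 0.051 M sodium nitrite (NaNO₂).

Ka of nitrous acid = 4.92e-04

pKa = -log(4.92e-04) = 3.31. pH = pKa + log([A⁻]/[HA]) = 3.31 + log(0.051/0.084)

pH = 3.09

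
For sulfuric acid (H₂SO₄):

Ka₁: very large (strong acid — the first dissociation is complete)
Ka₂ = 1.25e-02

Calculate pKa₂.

pKa₂ = -log(Ka₂) = -log(1.25e-02) = 1.90.

pK_{a2} = 1.90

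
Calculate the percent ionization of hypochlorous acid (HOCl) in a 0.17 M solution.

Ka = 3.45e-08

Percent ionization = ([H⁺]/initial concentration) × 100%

Using Ka equilibrium: x² + Ka×x - Ka×C = 0. Solving: [H⁺] = 7.6566e-05. Percent = (7.6566e-05/0.17) × 100

Percent ionization = 0.045%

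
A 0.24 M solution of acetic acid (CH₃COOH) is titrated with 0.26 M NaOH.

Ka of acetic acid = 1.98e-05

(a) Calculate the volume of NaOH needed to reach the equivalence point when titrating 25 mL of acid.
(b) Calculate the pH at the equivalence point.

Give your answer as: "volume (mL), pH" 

moles acid = 0.24 × 25/1000 = 0.006 mol; V_base = moles/0.26 × 1000 = 23.1 mL. At equivalence only the conjugate base is present: [A⁻] = 0.006/0.048 = 1.2480e-01 M. Kb = Kw/Ka = 5.05e-10; [OH⁻] = √(Kb × [A⁻]) = 7.9392e-06; pOH = 5.10; pH = 14 - pOH = 8.90.

V = 23.1 mL, pH = 8.90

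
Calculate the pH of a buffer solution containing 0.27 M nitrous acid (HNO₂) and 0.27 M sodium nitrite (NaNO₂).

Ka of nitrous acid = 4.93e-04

pKa = -log(4.93e-04) = 3.31. pH = pKa + log([A⁻]/[HA]) = 3.31 + log(0.27/0.27)

pH = 3.31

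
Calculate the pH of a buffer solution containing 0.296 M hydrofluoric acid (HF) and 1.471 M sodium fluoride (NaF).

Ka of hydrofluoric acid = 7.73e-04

pKa = -log(7.73e-04) = 3.11. pH = pKa + log([A⁻]/[HA]) = 3.11 + log(1.471/0.296)

pH = 3.81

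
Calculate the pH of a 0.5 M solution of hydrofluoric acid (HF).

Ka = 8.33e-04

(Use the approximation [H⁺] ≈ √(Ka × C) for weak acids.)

[H⁺] = √(Ka × C) = √(8.33e-04 × 0.5) = 2.0408e-02. pH = -log(2.0408e-02)

pH = 1.69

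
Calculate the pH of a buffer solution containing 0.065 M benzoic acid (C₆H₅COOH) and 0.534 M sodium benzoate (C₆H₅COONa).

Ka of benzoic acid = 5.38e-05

pKa = -log(5.38e-05) = 4.27. pH = pKa + log([A⁻]/[HA]) = 4.27 + log(0.534/0.065)

pH = 5.18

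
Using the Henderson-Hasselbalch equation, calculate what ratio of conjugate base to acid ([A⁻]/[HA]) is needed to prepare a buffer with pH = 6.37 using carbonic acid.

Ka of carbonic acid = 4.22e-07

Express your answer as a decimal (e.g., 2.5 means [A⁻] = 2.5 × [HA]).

pKa = -log(4.22e-07) = 6.3747. pH = pKa + log([A⁻]/[HA]), so log([A⁻]/[HA]) = pH − pKa = 6.37 − 6.3747 = -0.0047. [A⁻]/[HA] = 10^(-0.0047) = 0.989

[A⁻]/[HA] = 0.989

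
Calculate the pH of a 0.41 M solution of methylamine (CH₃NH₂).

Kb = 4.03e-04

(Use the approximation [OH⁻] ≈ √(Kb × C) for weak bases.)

[OH⁻] = √(Kb × C) = √(4.03e-04 × 0.41) = 1.2854e-02. pOH = 1.89, pH = 14 - pOH

pH = 12.11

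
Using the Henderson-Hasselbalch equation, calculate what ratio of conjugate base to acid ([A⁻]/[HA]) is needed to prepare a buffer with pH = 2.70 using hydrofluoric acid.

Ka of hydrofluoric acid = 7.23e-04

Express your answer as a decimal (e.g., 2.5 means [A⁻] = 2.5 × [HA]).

pKa = -log(7.23e-04) = 3.1409. pH = pKa + log([A⁻]/[HA]), so log([A⁻]/[HA]) = pH − pKa = 2.70 − 3.1409 = -0.4409. [A⁻]/[HA] = 10^(-0.4409) = 0.362

[A⁻]/[HA] = 0.362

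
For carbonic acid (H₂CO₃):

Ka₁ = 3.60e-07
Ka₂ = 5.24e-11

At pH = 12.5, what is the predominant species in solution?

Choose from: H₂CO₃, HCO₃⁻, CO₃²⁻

pKa₁ = 6.44, pKa₂ = 10.28. For a polyprotic acid the predominant species crosses at each pKa: below pKa_n the protonated form dominates, above it the deprotonated form does. At pH = 12.5, the predominant species is CO₃²⁻.

CO₃²⁻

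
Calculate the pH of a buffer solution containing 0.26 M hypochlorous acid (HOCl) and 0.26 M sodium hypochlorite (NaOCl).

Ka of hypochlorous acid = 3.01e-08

pKa = -log(3.01e-08) = 7.52. pH = pKa + log([A⁻]/[HA]) = 7.52 + log(0.26/0.26)

pH = 7.52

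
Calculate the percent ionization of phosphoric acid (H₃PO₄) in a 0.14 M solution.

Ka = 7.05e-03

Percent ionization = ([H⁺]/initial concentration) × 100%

Using Ka equilibrium: x² + Ka×x - Ka×C = 0. Solving: [H⁺] = 2.8089e-02. Percent = (2.8089e-02/0.14) × 100

Percent ionization = 20.1%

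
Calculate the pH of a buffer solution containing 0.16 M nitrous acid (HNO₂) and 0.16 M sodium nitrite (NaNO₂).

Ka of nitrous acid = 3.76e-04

pKa = -log(3.76e-04) = 3.42. pH = pKa + log([A⁻]/[HA]) = 3.42 + log(0.16/0.16)

pH = 3.42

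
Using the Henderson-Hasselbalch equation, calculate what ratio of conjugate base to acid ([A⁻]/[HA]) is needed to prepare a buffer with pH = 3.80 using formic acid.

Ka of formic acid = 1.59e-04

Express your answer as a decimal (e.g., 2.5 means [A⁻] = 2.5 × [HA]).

pKa = -log(1.59e-04) = 3.7986. pH = pKa + log([A⁻]/[HA]), so log([A⁻]/[HA]) = pH − pKa = 3.80 − 3.7986 = 0.0014. [A⁻]/[HA] = 10^(0.0014) = 1.00

[A⁻]/[HA] = 1.00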